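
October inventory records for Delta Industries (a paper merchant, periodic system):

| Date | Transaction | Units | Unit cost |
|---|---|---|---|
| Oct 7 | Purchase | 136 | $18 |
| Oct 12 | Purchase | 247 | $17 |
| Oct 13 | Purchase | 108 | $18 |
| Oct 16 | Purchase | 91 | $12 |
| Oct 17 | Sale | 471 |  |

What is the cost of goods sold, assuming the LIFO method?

Oct 17, 471 sold [LIFO — newest first]: 91 @ $12 + 108 @ $18 + 247 @ $17 + 25 @ $18 = $7,685
Ending inventory: 111 @ $18 = $1,998
Check: goods available $9,683 = COGS $7,685 + ending $1,998

COGS = $7,685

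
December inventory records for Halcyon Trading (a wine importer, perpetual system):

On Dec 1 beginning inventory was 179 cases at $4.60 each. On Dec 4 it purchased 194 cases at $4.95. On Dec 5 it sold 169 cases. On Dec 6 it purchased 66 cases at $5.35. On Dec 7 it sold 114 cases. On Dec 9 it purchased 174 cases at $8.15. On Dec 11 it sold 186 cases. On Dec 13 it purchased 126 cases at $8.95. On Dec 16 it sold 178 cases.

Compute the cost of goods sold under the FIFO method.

Dec 5, 169 sold [FIFO — oldest first]: 169 @ $4.60 = $777.40
Dec 7, 114 sold [FIFO — oldest first]: 10 @ $4.60 + 104 @ $4.95 = $560.80
Dec 11, 186 sold [FIFO — oldest first]: 90 @ $4.95 + 66 @ $5.35 + 30 @ $8.15 = $1,043.10
Dec 16, 178 sold [FIFO — oldest first]: 144 @ $8.15 + 34 @ $8.95 = $1,477.90
Total COGS = $777.40 + $560.80 + $1,043.10 + $1,477.90 = $3,859.20
Ending inventory: 92 @ $8.95 = $823.40

COGS = $3,859.20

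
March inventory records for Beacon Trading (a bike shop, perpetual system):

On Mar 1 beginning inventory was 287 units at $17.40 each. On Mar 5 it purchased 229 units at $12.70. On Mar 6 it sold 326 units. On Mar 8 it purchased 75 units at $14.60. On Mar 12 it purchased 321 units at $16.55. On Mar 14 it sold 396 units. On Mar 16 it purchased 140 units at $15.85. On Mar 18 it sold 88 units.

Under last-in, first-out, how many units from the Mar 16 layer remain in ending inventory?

Mar 6, 326 sold [LIFO — newest first]: 229 @ $12.70 + 97 @ $17.40 = $4,596.10
Mar 14, 396 sold [LIFO — newest first]: 321 @ $16.55 + 75 @ $14.60 = $6,407.55
Mar 18, 88 sold [LIFO — newest first]: 88 @ $15.85 = $1,394.80
Total COGS = $4,596.10 + $6,407.55 + $1,394.80 = $12,398.45
Ending inventory: 190 @ $17.40 + 52 @ $15.85 = $4,130.20

52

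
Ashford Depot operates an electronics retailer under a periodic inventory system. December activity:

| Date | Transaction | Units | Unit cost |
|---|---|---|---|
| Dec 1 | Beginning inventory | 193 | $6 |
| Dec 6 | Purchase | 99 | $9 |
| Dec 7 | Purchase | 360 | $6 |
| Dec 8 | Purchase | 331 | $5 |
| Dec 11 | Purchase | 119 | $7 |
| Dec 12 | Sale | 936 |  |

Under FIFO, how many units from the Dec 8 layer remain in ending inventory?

Dec 12, 936 sold [FIFO — oldest first]: 193 @ $6 + 99 @ $9 + 360 @ $6 + 284 @ $5 = $5,629
Ending inventory: 47 @ $5 + 119 @ $7 = $1,068
Check: goods available $6,697 = COGS $5,629 + ending $1,068

47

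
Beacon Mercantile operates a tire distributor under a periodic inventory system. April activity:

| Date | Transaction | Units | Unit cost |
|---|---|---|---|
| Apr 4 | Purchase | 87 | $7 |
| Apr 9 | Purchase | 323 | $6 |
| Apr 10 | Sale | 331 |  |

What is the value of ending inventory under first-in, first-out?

Ending inventory = $474

Apr 10, 331 sold [FIFO — oldest first]: 87 @ $7 + 244 @ $6 = $2,073
Ending inventory: 79 @ $6 = $474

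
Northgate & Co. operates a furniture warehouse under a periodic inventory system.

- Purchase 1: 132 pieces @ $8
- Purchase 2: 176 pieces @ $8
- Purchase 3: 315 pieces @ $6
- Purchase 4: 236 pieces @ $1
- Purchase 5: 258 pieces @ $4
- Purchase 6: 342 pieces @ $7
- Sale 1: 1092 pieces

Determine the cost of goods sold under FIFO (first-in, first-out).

COGS = $5,522

Sale 1 (1092) [FIFO — oldest first]: 132 @ $8 + 176 @ $8 + 315 @ $6 + 236 @ $1 + 233 @ $4 = $5,522
Ending inventory: 25 @ $4 + 342 @ $7 = $2,494
Check: goods available $8,016 = COGS $5,522 + ending $2,494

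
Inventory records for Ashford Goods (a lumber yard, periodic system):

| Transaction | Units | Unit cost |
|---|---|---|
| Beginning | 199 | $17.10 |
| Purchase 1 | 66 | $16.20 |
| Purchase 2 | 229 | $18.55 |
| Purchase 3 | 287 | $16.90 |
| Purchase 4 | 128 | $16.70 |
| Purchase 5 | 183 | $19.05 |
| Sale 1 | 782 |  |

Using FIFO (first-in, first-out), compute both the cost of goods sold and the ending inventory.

COGS = $13,587.05; ending inventory = $5,607.05

Sale 1 (782) [FIFO — oldest first]: 199 @ $17.10 + 66 @ $16.20 + 229 @ $18.55 + 287 @ $16.90 + 1 @ $16.70 = $13,587.05
Ending inventory: 127 @ $16.70 + 183 @ $19.05 = $5,607.05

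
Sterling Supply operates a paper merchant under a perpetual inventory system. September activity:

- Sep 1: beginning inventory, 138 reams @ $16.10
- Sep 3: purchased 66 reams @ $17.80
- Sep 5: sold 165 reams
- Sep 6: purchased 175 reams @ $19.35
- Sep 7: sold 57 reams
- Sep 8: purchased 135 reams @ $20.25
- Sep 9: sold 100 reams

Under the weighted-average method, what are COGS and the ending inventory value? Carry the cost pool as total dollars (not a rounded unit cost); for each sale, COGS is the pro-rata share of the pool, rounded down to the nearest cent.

COGS = $5,772.30; ending inventory = $3,744.30

After Sep 1: 138 on hand, pool $2,221.80 (≈ $16.1000 each)
After Sep 3: 204 on hand, pool $3,396.60 (≈ $16.6500 each)
Sep 5, sell 165: 165/204 × $3,396.60 → $2,747.25
After Sep 6: 214 on hand, pool $4,035.60 (≈ $18.8579 each)
Sep 7, sell 57: 57/214 × $4,035.60 → $1,074.90
After Sep 8: 292 on hand, pool $5,694.45 (≈ $19.5015 each)
Sep 9, sell 100: 100/292 × $5,694.45 → $1,950.15
Total COGS = $2,747.25 + $1,074.90 + $1,950.15 = $5,772.30
Ending inventory (cost pool remaining) = $3,744.30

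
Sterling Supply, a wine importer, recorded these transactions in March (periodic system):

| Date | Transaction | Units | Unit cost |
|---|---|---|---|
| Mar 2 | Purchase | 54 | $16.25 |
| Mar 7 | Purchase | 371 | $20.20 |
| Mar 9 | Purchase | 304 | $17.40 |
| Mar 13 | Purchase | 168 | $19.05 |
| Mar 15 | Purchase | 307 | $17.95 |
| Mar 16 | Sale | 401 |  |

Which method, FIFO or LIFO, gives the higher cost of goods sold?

FIFO

FIFO COGS: 54 @ $16.25 + 347 @ $20.20 = $7,886.90
LIFO COGS: 307 @ $17.95 + 94 @ $19.05 = $7,301.35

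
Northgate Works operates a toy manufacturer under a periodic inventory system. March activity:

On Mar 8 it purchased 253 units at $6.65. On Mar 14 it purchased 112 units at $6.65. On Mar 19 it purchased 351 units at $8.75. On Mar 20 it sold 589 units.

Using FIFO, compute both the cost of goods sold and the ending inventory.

Mar 20, 589 sold [FIFO — oldest first]: 253 @ $6.65 + 112 @ $6.65 + 224 @ $8.75 = $4,387.25
Ending inventory: 127 @ $8.75 = $1,111.25

COGS = $4,387.25; ending inventory = $1,111.25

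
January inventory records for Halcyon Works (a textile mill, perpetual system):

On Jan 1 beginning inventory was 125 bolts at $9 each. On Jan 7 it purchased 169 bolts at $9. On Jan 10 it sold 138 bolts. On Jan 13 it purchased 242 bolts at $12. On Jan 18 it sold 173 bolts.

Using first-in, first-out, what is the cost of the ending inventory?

Ending inventory = $2,700

Jan 10, 138 sold [FIFO — oldest first]: 125 @ $9 + 13 @ $9 = $1,242
Jan 18, 173 sold [FIFO — oldest first]: 156 @ $9 + 17 @ $12 = $1,608
Total COGS = $1,242 + $1,608 = $2,850
Ending inventory: 225 @ $12 = $2,700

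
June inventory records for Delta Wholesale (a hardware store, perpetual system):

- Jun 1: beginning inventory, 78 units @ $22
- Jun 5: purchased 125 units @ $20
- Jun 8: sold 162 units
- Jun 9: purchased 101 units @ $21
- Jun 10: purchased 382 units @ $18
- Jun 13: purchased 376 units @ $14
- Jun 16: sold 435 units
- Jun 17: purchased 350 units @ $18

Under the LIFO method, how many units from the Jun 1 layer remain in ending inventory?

Jun 8, 162 sold [LIFO — newest first]: 125 @ $20 + 37 @ $22 = $3,314
Jun 16, 435 sold [LIFO — newest first]: 376 @ $14 + 59 @ $18 = $6,326
Total COGS = $3,314 + $6,326 = $9,640
Ending inventory: 41 @ $22 + 101 @ $21 + 323 @ $18 + 350 @ $18 = $15,137

41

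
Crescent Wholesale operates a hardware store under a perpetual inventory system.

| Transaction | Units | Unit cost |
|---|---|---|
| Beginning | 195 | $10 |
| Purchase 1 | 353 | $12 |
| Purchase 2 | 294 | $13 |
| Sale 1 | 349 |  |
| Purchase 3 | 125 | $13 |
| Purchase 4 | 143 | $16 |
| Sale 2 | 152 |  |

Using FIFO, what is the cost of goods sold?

Sale 1 (349) [FIFO — oldest first]: 195 @ $10 + 154 @ $12 = $3,798
Sale 2 (152) [FIFO — oldest first]: 152 @ $12 = $1,824
Total COGS = $3,798 + $1,824 = $5,622
Ending inventory: 47 @ $12 + 294 @ $13 + 125 @ $13 + 143 @ $16 = $8,299

COGS = $5,622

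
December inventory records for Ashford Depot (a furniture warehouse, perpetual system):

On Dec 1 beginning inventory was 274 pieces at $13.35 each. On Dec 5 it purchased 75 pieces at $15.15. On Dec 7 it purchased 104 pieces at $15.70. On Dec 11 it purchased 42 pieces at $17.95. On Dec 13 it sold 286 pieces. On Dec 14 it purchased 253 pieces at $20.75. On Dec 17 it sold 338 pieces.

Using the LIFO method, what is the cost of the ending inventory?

Ending inventory = $1,655.40

Dec 13, 286 sold [LIFO — newest first]: 42 @ $17.95 + 104 @ $15.70 + 75 @ $15.15 + 65 @ $13.35 = $4,390.70
Dec 17, 338 sold [LIFO — newest first]: 253 @ $20.75 + 85 @ $13.35 = $6,384.50
Total COGS = $4,390.70 + $6,384.50 = $10,775.20
Ending inventory: 124 @ $13.35 = $1,655.40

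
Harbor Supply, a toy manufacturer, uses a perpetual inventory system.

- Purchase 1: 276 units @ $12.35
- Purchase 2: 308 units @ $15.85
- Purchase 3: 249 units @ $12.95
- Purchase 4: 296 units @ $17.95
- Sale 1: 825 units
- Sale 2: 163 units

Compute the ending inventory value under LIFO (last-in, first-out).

Ending inventory = $1,741.35

Sale 1 (825) [LIFO — newest first]: 296 @ $17.95 + 249 @ $12.95 + 280 @ $15.85 = $12,975.75
Sale 2 (163) [LIFO — newest first]: 28 @ $15.85 + 135 @ $12.35 = $2,111.05
Total COGS = $12,975.75 + $2,111.05 = $15,086.80
Ending inventory: 141 @ $12.35 = $1,741.35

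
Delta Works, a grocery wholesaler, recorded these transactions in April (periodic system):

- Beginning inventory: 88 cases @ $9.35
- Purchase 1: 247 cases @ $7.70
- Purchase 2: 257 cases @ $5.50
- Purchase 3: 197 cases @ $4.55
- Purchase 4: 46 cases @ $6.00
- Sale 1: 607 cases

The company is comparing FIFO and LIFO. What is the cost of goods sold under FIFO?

COGS = $4,206.45

FIFO COGS: 88 @ $9.35 + 247 @ $7.70 + 257 @ $5.50 + 15 @ $4.55 = $4,206.45
LIFO COGS: 46 @ $6.00 + 197 @ $4.55 + 257 @ $5.50 + 107 @ $7.70 = $3,409.75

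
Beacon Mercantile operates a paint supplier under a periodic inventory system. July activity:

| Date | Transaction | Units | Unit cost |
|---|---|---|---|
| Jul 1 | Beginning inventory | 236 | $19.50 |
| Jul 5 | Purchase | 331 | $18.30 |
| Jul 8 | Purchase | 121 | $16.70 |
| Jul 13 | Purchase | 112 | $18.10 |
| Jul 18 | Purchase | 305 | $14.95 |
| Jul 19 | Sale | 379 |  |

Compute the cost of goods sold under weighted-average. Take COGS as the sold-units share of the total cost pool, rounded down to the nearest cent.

COGS = $6,608.30

Jul 19, sell 379: 379/1105 × $19,266.95 → $6,608.30
Ending inventory (cost pool remaining) = $12,658.65
Check: goods available $19,266.95 = COGS $6,608.30 + ending $12,658.65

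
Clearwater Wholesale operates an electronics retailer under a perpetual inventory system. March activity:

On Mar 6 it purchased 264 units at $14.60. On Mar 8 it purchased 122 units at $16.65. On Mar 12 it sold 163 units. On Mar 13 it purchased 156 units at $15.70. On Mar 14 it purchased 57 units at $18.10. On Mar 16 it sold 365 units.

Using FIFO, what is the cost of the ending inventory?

Mar 12, 163 sold [FIFO — oldest first]: 163 @ $14.60 = $2,379.80
Mar 16, 365 sold [FIFO — oldest first]: 101 @ $14.60 + 122 @ $16.65 + 142 @ $15.70 = $5,735.30
Total COGS = $2,379.80 + $5,735.30 = $8,115.10
Ending inventory: 14 @ $15.70 + 57 @ $18.10 = $1,251.50

Ending inventory = $1,251.50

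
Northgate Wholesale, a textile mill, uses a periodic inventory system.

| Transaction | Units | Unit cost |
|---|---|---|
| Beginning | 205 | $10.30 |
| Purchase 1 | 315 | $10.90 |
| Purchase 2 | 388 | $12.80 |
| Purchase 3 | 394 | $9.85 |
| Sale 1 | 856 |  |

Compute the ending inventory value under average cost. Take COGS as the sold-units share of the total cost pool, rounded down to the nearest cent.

Ending inventory = $4,930.09

Sale 1, sell 856: 856/1302 × $14,392.30 → $9,462.21
Ending inventory (cost pool remaining) = $4,930.09
Check: goods available $14,392.30 = COGS $9,462.21 + ending $4,930.09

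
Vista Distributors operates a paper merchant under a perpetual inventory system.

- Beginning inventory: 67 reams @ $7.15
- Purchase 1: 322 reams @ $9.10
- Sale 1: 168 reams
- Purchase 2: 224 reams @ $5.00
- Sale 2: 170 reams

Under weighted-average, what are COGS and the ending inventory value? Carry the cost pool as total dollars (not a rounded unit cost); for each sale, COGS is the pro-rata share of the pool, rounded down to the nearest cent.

COGS = $2,640.16; ending inventory = $1,889.09

After Beginning: 67 on hand, pool $479.05 (≈ $7.1500 each)
After Purchase 1: 389 on hand, pool $3,409.25 (≈ $8.7641 each)
Sale 1, sell 168: 168/389 × $3,409.25 → $1,472.37
After Purchase 2: 445 on hand, pool $3,056.88 (≈ $6.8694 each)
Sale 2, sell 170: 170/445 × $3,056.88 → $1,167.79
Total COGS = $1,472.37 + $1,167.79 = $2,640.16
Ending inventory (cost pool remaining) = $1,889.09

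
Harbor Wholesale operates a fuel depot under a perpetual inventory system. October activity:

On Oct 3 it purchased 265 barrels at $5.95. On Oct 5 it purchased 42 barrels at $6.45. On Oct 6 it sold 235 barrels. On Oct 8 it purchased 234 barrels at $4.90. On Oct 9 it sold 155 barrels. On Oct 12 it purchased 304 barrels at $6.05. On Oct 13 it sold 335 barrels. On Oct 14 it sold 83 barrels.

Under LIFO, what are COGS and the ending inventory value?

Oct 6, 235 sold [LIFO — newest first]: 42 @ $6.45 + 193 @ $5.95 = $1,419.25
Oct 9, 155 sold [LIFO — newest first]: 155 @ $4.90 = $759.50
Oct 13, 335 sold [LIFO — newest first]: 304 @ $6.05 + 31 @ $4.90 = $1,991.10
Oct 14, 83 sold [LIFO — newest first]: 48 @ $4.90 + 35 @ $5.95 = $443.45
Total COGS = $1,419.25 + $759.50 + $1,991.10 + $443.45 = $4,613.30
Ending inventory: 37 @ $5.95 = $220.15
Check: goods available $4,833.45 = COGS $4,613.30 + ending $220.15

COGS = $4,613.30; ending inventory = $220.15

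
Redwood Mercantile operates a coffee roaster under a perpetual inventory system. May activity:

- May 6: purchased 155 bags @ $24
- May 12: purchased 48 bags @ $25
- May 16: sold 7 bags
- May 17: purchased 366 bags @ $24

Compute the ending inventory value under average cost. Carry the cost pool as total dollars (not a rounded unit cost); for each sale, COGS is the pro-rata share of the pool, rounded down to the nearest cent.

After May 6: 155 on hand, pool $3,720.00 (≈ $24.0000 each)
After May 12: 203 on hand, pool $4,920.00 (≈ $24.2365 each)
May 16, sell 7: 7/203 × $4,920.00 → $169.65
After May 17: 562 on hand, pool $13,534.35 (≈ $24.0825 each)
Ending inventory (cost pool remaining) = $13,534.35
Check: goods available $13,704.00 = COGS $169.65 + ending $13,534.35

Ending inventory = $13,534.35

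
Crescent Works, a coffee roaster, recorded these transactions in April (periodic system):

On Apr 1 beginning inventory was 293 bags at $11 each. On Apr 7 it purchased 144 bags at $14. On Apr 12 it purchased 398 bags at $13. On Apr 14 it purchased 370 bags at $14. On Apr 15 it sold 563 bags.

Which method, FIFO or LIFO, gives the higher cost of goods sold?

FIFO COGS: 293 @ $11 + 144 @ $14 + 126 @ $13 = $6,877
LIFO COGS: 370 @ $14 + 193 @ $13 = $7,689

LIFO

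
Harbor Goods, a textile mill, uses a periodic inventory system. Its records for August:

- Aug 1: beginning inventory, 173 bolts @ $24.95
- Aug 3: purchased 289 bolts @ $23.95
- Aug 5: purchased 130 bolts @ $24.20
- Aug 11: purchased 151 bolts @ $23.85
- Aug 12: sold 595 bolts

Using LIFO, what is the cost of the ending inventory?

Ending inventory = $3,692.60

Aug 12, 595 sold [LIFO — newest first]: 151 @ $23.85 + 130 @ $24.20 + 289 @ $23.95 + 25 @ $24.95 = $14,292.65
Ending inventory: 148 @ $24.95 = $3,692.60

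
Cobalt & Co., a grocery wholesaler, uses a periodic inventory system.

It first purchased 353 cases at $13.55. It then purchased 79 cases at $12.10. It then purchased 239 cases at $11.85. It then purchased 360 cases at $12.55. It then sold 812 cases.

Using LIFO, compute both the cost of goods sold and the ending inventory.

COGS = $10,121.75; ending inventory = $2,967.45

Sale 1 (812) [LIFO — newest first]: 360 @ $12.55 + 239 @ $11.85 + 79 @ $12.10 + 134 @ $13.55 = $10,121.75
Ending inventory: 219 @ $13.55 = $2,967.45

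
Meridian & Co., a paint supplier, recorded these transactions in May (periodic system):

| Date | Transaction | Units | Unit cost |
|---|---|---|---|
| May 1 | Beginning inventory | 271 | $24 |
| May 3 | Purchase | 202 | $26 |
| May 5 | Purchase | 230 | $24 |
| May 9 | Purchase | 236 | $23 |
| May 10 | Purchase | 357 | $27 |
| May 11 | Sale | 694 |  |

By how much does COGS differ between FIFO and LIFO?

FIFO COGS: 271 @ $24 + 202 @ $26 + 221 @ $24 = $17,060
LIFO COGS: 357 @ $27 + 236 @ $23 + 101 @ $24 = $17,491
Difference = |$17,060 − $17,491| = $431

$431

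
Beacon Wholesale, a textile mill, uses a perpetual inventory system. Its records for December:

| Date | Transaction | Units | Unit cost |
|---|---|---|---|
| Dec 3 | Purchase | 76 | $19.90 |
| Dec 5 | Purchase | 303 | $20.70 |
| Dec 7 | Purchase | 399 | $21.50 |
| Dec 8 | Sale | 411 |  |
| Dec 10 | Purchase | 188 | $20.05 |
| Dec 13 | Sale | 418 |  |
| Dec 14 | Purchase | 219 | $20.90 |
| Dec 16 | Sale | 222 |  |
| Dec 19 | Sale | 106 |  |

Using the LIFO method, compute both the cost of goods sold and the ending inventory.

Dec 8, 411 sold [LIFO — newest first]: 399 @ $21.50 + 12 @ $20.70 = $8,826.90
Dec 13, 418 sold [LIFO — newest first]: 188 @ $20.05 + 230 @ $20.70 = $8,530.40
Dec 16, 222 sold [LIFO — newest first]: 219 @ $20.90 + 3 @ $20.70 = $4,639.20
Dec 19, 106 sold [LIFO — newest first]: 58 @ $20.70 + 48 @ $19.90 = $2,155.80
Total COGS = $8,826.90 + $8,530.40 + $4,639.20 + $2,155.80 = $24,152.30
Ending inventory: 28 @ $19.90 = $557.20
Check: goods available $24,709.50 = COGS $24,152.30 + ending $557.20

COGS = $24,152.30; ending inventory = $557.20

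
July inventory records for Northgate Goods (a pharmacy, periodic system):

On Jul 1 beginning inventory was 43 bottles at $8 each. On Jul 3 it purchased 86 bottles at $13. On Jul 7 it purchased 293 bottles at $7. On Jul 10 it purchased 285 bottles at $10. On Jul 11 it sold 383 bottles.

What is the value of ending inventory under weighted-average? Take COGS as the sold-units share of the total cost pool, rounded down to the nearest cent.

Jul 11, sell 383: 383/707 × $6,363.00 → $3,447.00
Ending inventory (cost pool remaining) = $2,916.00

Ending inventory = $2,916.00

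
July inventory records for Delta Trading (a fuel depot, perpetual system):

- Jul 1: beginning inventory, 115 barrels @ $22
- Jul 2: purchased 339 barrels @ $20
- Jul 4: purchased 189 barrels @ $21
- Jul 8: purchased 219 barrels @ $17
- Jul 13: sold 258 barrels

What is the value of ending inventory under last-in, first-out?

Jul 13, 258 sold [LIFO — newest first]: 219 @ $17 + 39 @ $21 = $4,542
Ending inventory: 115 @ $22 + 339 @ $20 + 150 @ $21 = $12,460
Check: goods available $17,002 = COGS $4,542 + ending $12,460

Ending inventory = $12,460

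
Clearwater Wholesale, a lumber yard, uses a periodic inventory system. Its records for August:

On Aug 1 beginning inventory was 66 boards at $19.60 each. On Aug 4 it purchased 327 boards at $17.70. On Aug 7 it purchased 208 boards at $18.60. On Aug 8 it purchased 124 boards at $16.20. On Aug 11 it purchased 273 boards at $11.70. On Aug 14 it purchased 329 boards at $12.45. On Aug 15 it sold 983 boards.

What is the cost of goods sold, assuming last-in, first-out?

Aug 15, 983 sold [LIFO — newest first]: 329 @ $12.45 + 273 @ $11.70 + 124 @ $16.20 + 208 @ $18.60 + 49 @ $17.70 = $14,035.05
Ending inventory: 66 @ $19.60 + 278 @ $17.70 = $6,214.20
Check: goods available $20,249.25 = COGS $14,035.05 + ending $6,214.20

COGS = $14,035.05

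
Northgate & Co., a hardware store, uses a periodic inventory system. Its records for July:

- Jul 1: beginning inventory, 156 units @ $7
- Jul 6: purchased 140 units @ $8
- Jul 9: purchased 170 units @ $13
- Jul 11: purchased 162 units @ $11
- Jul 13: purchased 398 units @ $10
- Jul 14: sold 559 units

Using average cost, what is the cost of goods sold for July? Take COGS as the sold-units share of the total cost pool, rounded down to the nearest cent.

COGS = $5,548.59

Jul 14, sell 559: 559/1026 × $10,184.00 → $5,548.59
Ending inventory (cost pool remaining) = $4,635.41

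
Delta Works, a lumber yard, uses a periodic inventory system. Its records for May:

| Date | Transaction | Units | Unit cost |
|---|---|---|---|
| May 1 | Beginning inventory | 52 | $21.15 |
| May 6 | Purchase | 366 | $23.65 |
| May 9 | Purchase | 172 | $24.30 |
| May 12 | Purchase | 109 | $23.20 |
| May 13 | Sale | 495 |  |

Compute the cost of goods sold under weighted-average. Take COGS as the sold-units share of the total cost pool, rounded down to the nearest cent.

May 13, sell 495: 495/699 × $16,464.10 → $11,659.12
Ending inventory (cost pool remaining) = $4,804.98

COGS = $11,659.12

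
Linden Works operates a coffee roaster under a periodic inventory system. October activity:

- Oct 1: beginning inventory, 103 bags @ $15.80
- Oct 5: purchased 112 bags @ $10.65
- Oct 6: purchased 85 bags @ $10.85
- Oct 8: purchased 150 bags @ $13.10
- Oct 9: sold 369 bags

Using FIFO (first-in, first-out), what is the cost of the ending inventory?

Oct 9, 369 sold [FIFO — oldest first]: 103 @ $15.80 + 112 @ $10.65 + 85 @ $10.85 + 69 @ $13.10 = $4,646.35
Ending inventory: 81 @ $13.10 = $1,061.10

Ending inventory = $1,061.10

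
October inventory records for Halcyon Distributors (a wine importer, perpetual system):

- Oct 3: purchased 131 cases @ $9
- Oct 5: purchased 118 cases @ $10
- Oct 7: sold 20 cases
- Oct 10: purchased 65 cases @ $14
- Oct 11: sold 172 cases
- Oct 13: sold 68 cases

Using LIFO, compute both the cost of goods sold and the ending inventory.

COGS = $2,783; ending inventory = $486

Oct 7, 20 sold [LIFO — newest first]: 20 @ $10 = $200
Oct 11, 172 sold [LIFO — newest first]: 65 @ $14 + 98 @ $10 + 9 @ $9 = $1,971
Oct 13, 68 sold [LIFO — newest first]: 68 @ $9 = $612
Total COGS = $200 + $1,971 + $612 = $2,783
Ending inventory: 54 @ $9 = $486
Check: goods available $3,269 = COGS $2,783 + ending $486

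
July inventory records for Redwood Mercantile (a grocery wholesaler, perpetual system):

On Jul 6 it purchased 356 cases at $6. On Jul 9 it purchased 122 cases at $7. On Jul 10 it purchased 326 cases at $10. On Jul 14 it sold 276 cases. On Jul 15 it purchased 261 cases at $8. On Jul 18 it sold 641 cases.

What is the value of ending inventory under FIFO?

Ending inventory = $1,184

Jul 14, 276 sold [FIFO — oldest first]: 276 @ $6 = $1,656
Jul 18, 641 sold [FIFO — oldest first]: 80 @ $6 + 122 @ $7 + 326 @ $10 + 113 @ $8 = $5,498
Total COGS = $1,656 + $5,498 = $7,154
Ending inventory: 148 @ $8 = $1,184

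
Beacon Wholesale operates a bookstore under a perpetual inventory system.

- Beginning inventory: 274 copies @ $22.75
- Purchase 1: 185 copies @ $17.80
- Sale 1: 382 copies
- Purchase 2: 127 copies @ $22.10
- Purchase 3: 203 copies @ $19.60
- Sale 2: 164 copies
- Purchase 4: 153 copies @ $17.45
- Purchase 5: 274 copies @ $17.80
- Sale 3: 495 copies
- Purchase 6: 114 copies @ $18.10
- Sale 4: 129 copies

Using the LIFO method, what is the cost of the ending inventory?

Sale 1 (382) [LIFO — newest first]: 185 @ $17.80 + 197 @ $22.75 = $7,774.75
Sale 2 (164) [LIFO — newest first]: 164 @ $19.60 = $3,214.40
Sale 3 (495) [LIFO — newest first]: 274 @ $17.80 + 153 @ $17.45 + 39 @ $19.60 + 29 @ $22.10 = $8,952.35
Sale 4 (129) [LIFO — newest first]: 114 @ $18.10 + 15 @ $22.10 = $2,394.90
Total COGS = $7,774.75 + $3,214.40 + $8,952.35 + $2,394.90 = $22,336.40
Ending inventory: 77 @ $22.75 + 83 @ $22.10 = $3,586.05

Ending inventory = $3,586.05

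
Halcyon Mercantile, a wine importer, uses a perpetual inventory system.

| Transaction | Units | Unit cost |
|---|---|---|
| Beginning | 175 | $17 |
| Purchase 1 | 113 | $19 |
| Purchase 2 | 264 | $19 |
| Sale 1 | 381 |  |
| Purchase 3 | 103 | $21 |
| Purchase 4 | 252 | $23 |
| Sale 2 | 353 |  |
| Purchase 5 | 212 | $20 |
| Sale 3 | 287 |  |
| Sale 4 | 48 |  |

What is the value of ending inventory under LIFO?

Sale 1 (381) [LIFO — newest first]: 264 @ $19 + 113 @ $19 + 4 @ $17 = $7,231
Sale 2 (353) [LIFO — newest first]: 252 @ $23 + 101 @ $21 = $7,917
Sale 3 (287) [LIFO — newest first]: 212 @ $20 + 2 @ $21 + 73 @ $17 = $5,523
Sale 4 (48) [LIFO — newest first]: 48 @ $17 = $816
Total COGS = $7,231 + $7,917 + $5,523 + $816 = $21,487
Ending inventory: 50 @ $17 = $850

Ending inventory = $850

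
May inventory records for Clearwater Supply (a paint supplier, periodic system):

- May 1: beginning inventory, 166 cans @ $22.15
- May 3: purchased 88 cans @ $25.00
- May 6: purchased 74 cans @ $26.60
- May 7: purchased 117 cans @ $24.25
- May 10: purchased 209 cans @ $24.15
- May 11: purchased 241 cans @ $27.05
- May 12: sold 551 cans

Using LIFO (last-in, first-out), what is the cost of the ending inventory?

May 12, 551 sold [LIFO — newest first]: 241 @ $27.05 + 209 @ $24.15 + 101 @ $24.25 = $14,015.65
Ending inventory: 166 @ $22.15 + 88 @ $25.00 + 74 @ $26.60 + 16 @ $24.25 = $8,233.30
Check: goods available $22,248.95 = COGS $14,015.65 + ending $8,233.30

Ending inventory = $8,233.30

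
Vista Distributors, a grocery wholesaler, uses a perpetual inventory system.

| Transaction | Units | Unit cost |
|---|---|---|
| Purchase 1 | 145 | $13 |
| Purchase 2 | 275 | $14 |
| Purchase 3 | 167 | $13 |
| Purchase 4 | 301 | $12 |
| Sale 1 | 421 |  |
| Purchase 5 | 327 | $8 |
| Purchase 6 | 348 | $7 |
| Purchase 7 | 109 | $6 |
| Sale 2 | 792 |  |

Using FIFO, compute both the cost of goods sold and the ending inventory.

Sale 1 (421) [FIFO — oldest first]: 145 @ $13 + 275 @ $14 + 1 @ $13 = $5,748
Sale 2 (792) [FIFO — oldest first]: 166 @ $13 + 301 @ $12 + 325 @ $8 = $8,370
Total COGS = $5,748 + $8,370 = $14,118
Ending inventory: 2 @ $8 + 348 @ $7 + 109 @ $6 = $3,106
Check: goods available $17,224 = COGS $14,118 + ending $3,106

COGS = $14,118; ending inventory = $3,106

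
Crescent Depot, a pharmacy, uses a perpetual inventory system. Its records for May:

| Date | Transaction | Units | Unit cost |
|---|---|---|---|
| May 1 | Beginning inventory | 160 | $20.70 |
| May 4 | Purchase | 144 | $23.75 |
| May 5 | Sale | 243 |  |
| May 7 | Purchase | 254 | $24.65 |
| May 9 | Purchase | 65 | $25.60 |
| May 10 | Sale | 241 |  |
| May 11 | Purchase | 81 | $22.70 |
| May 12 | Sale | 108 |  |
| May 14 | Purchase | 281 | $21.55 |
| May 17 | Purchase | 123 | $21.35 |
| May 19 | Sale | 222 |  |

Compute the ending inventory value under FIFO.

May 5, 243 sold [FIFO — oldest first]: 160 @ $20.70 + 83 @ $23.75 = $5,283.25
May 10, 241 sold [FIFO — oldest first]: 61 @ $23.75 + 180 @ $24.65 = $5,885.75
May 12, 108 sold [FIFO — oldest first]: 74 @ $24.65 + 34 @ $25.60 = $2,694.50
May 19, 222 sold [FIFO — oldest first]: 31 @ $25.60 + 81 @ $22.70 + 110 @ $21.55 = $5,002.80
Total COGS = $5,283.25 + $5,885.75 + $2,694.50 + $5,002.80 = $18,866.30
Ending inventory: 171 @ $21.55 + 123 @ $21.35 = $6,311.10

Ending inventory = $6,311.10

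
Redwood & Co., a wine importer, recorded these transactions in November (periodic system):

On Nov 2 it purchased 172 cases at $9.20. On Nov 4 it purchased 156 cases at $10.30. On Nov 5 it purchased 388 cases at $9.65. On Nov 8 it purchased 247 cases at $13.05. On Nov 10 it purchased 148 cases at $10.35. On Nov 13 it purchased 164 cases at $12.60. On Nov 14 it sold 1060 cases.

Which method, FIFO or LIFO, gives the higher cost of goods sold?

FIFO COGS: 172 @ $9.20 + 156 @ $10.30 + 388 @ $9.65 + 247 @ $13.05 + 97 @ $10.35 = $11,160.70
LIFO COGS: 164 @ $12.60 + 148 @ $10.35 + 247 @ $13.05 + 388 @ $9.65 + 113 @ $10.30 = $11,729.65

LIFO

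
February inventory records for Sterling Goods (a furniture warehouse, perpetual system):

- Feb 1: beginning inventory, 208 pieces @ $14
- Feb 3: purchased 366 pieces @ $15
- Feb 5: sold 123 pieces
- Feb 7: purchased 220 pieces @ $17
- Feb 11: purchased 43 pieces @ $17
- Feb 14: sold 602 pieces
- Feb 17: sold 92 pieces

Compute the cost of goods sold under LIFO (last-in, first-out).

COGS = $12,593

Feb 5, 123 sold [LIFO — newest first]: 123 @ $15 = $1,845
Feb 14, 602 sold [LIFO — newest first]: 43 @ $17 + 220 @ $17 + 243 @ $15 + 96 @ $14 = $9,460
Feb 17, 92 sold [LIFO — newest first]: 92 @ $14 = $1,288
Total COGS = $1,845 + $9,460 + $1,288 = $12,593
Ending inventory: 20 @ $14 = $280
Check: goods available $12,873 = COGS $12,593 + ending $280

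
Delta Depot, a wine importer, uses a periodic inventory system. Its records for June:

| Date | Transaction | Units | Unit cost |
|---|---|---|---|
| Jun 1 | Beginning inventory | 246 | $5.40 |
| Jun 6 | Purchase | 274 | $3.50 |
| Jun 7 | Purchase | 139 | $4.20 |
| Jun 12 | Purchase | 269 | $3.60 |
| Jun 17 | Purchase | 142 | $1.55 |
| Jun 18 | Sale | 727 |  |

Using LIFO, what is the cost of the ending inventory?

Ending inventory = $1,667.90

Jun 18, 727 sold [LIFO — newest first]: 142 @ $1.55 + 269 @ $3.60 + 139 @ $4.20 + 177 @ $3.50 = $2,391.80
Ending inventory: 246 @ $5.40 + 97 @ $3.50 = $1,667.90
Check: goods available $4,059.70 = COGS $2,391.80 + ending $1,667.90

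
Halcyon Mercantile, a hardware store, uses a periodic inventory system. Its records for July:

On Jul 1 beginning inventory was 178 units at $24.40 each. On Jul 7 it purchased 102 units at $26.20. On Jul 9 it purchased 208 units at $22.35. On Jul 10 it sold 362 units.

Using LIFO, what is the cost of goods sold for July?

Jul 10, 362 sold [LIFO — newest first]: 208 @ $22.35 + 102 @ $26.20 + 52 @ $24.40 = $8,590.00
Ending inventory: 126 @ $24.40 = $3,074.40

COGS = $8,590.00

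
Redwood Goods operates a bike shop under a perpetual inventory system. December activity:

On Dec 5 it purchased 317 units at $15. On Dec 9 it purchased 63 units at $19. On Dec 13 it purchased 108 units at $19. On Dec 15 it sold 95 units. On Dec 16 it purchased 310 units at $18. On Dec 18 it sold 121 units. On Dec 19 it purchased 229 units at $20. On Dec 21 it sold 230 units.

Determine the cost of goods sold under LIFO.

Dec 15, 95 sold [LIFO — newest first]: 95 @ $19 = $1,805
Dec 18, 121 sold [LIFO — newest first]: 121 @ $18 = $2,178
Dec 21, 230 sold [LIFO — newest first]: 229 @ $20 + 1 @ $18 = $4,598
Total COGS = $1,805 + $2,178 + $4,598 = $8,581
Ending inventory: 317 @ $15 + 63 @ $19 + 13 @ $19 + 188 @ $18 = $9,583
Check: goods available $18,164 = COGS $8,581 + ending $9,583

COGS = $8,581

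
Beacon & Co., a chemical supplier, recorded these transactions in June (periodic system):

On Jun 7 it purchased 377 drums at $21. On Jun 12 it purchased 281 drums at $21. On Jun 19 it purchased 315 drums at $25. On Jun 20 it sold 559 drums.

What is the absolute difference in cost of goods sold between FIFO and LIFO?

$1,260

FIFO COGS: 377 @ $21 + 182 @ $21 = $11,739
LIFO COGS: 315 @ $25 + 244 @ $21 = $12,999
Difference = |$11,739 − $12,999| = $1,260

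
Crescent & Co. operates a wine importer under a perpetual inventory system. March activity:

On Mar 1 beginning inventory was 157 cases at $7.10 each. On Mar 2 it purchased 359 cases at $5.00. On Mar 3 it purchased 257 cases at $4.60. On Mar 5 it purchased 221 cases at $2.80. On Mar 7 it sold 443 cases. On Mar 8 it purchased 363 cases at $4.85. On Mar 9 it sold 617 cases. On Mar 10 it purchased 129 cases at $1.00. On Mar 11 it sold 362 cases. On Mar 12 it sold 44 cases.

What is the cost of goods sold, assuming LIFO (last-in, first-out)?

Mar 7, 443 sold [LIFO — newest first]: 221 @ $2.80 + 222 @ $4.60 = $1,640.00
Mar 9, 617 sold [LIFO — newest first]: 363 @ $4.85 + 35 @ $4.60 + 219 @ $5.00 = $3,016.55
Mar 11, 362 sold [LIFO — newest first]: 129 @ $1.00 + 140 @ $5.00 + 93 @ $7.10 = $1,489.30
Mar 12, 44 sold [LIFO — newest first]: 44 @ $7.10 = $312.40
Total COGS = $1,640.00 + $3,016.55 + $1,489.30 + $312.40 = $6,458.25
Ending inventory: 20 @ $7.10 = $142.00

COGS = $6,458.25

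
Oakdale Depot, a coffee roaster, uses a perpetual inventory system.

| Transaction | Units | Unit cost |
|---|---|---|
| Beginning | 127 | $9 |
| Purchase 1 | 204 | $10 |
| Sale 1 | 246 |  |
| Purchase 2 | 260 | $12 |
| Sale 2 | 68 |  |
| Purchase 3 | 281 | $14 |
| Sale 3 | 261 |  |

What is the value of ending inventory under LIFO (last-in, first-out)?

Sale 1 (246) [LIFO — newest first]: 204 @ $10 + 42 @ $9 = $2,418
Sale 2 (68) [LIFO — newest first]: 68 @ $12 = $816
Sale 3 (261) [LIFO — newest first]: 261 @ $14 = $3,654
Total COGS = $2,418 + $816 + $3,654 = $6,888
Ending inventory: 85 @ $9 + 192 @ $12 + 20 @ $14 = $3,349

Ending inventory = $3,349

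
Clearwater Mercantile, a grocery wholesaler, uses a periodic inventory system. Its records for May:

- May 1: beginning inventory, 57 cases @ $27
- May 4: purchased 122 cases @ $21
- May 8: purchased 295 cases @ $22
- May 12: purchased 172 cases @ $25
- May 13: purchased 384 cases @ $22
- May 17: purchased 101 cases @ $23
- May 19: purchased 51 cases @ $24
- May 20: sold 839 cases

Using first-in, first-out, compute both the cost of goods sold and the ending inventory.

May 20, 839 sold [FIFO — oldest first]: 57 @ $27 + 122 @ $21 + 295 @ $22 + 172 @ $25 + 193 @ $22 = $19,137
Ending inventory: 191 @ $22 + 101 @ $23 + 51 @ $24 = $7,749
Check: goods available $26,886 = COGS $19,137 + ending $7,749

COGS = $19,137; ending inventory = $7,749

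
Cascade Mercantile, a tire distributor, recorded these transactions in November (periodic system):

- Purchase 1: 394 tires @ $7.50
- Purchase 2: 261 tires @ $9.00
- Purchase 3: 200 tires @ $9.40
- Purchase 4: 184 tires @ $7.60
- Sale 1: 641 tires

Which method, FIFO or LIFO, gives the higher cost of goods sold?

FIFO COGS: 394 @ $7.50 + 247 @ $9.00 = $5,178.00
LIFO COGS: 184 @ $7.60 + 200 @ $9.40 + 257 @ $9.00 = $5,591.40

LIFO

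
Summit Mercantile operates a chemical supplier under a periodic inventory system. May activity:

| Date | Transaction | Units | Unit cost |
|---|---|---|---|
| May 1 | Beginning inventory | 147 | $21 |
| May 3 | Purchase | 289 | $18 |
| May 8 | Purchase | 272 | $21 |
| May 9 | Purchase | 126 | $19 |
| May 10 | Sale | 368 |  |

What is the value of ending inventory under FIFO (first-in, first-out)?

Ending inventory = $9,330

May 10, 368 sold [FIFO — oldest first]: 147 @ $21 + 221 @ $18 = $7,065
Ending inventory: 68 @ $18 + 272 @ $21 + 126 @ $19 = $9,330
Check: goods available $16,395 = COGS $7,065 + ending $9,330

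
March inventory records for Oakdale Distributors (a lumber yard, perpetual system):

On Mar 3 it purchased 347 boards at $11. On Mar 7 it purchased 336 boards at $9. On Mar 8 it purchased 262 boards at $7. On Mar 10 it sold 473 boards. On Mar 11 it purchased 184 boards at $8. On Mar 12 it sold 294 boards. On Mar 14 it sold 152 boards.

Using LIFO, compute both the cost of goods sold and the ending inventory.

COGS = $7,837; ending inventory = $2,310

Mar 10, 473 sold [LIFO — newest first]: 262 @ $7 + 211 @ $9 = $3,733
Mar 12, 294 sold [LIFO — newest first]: 184 @ $8 + 110 @ $9 = $2,462
Mar 14, 152 sold [LIFO — newest first]: 15 @ $9 + 137 @ $11 = $1,642
Total COGS = $3,733 + $2,462 + $1,642 = $7,837
Ending inventory: 210 @ $11 = $2,310
Check: goods available $10,147 = COGS $7,837 + ending $2,310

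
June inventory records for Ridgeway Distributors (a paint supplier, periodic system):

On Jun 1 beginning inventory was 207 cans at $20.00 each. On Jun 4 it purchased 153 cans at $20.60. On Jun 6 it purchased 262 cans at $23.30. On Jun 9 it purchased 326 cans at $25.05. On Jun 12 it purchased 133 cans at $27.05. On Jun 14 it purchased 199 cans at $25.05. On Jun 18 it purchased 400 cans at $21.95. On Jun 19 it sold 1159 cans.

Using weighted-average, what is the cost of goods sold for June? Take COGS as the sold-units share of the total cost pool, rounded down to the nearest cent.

COGS = $26,853.82

Jun 19, sell 1159: 1159/1680 × $38,925.30 → $26,853.82
Ending inventory (cost pool remaining) = $12,071.48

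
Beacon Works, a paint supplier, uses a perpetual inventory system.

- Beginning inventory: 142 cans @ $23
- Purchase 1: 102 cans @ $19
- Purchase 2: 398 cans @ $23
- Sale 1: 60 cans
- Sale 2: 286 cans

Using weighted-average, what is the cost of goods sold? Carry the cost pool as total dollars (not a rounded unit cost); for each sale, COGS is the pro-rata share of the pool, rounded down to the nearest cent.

After Beginning: 142 on hand, pool $3,266.00 (≈ $23.0000 each)
After Purchase 1: 244 on hand, pool $5,204.00 (≈ $21.3279 each)
After Purchase 2: 642 on hand, pool $14,358.00 (≈ $22.3645 each)
Sale 1, sell 60: 60/642 × $14,358.00 → $1,341.86
Sale 2, sell 286: 286/582 × $13,016.14 → $6,396.24
Total COGS = $1,341.86 + $6,396.24 = $7,738.10
Ending inventory (cost pool remaining) = $6,619.90

COGS = $7,738.10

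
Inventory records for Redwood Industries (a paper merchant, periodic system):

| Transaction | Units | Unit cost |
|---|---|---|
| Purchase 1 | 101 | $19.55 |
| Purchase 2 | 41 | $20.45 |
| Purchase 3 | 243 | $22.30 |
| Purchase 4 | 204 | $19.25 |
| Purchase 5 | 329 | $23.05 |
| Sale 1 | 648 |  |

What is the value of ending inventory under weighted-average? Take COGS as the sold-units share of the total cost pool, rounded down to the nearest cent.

Ending inventory = $5,806.58

Sale 1, sell 648: 648/918 × $19,742.35 → $13,935.77
Ending inventory (cost pool remaining) = $5,806.58
Check: goods available $19,742.35 = COGS $13,935.77 + ending $5,806.58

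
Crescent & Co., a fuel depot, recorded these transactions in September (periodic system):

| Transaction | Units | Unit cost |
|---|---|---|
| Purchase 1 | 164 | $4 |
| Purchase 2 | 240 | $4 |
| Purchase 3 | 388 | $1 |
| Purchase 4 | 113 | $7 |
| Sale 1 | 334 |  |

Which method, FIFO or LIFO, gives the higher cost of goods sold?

FIFO

FIFO COGS: 164 @ $4 + 170 @ $4 = $1,336
LIFO COGS: 113 @ $7 + 221 @ $1 = $1,012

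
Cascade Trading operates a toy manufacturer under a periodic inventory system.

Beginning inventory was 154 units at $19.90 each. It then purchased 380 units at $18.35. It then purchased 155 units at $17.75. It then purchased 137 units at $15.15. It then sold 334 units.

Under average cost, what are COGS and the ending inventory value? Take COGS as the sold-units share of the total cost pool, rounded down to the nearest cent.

Sale 1, sell 334: 334/826 × $14,864.40 → $6,010.54
Ending inventory (cost pool remaining) = $8,853.86
Check: goods available $14,864.40 = COGS $6,010.54 + ending $8,853.86

COGS = $6,010.54; ending inventory = $8,853.86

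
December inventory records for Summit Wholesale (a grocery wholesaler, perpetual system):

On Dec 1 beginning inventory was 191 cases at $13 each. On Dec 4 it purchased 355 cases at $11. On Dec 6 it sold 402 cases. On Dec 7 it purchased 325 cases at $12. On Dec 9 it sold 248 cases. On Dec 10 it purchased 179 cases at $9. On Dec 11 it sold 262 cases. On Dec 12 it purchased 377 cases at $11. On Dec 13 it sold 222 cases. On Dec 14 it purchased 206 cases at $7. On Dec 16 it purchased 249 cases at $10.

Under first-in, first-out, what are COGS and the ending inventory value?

Dec 6, 402 sold [FIFO — oldest first]: 191 @ $13 + 211 @ $11 = $4,804
Dec 9, 248 sold [FIFO — oldest first]: 144 @ $11 + 104 @ $12 = $2,832
Dec 11, 262 sold [FIFO — oldest first]: 221 @ $12 + 41 @ $9 = $3,021
Dec 13, 222 sold [FIFO — oldest first]: 138 @ $9 + 84 @ $11 = $2,166
Total COGS = $4,804 + $2,832 + $3,021 + $2,166 = $12,823
Ending inventory: 293 @ $11 + 206 @ $7 + 249 @ $10 = $7,155

COGS = $12,823; ending inventory = $7,155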